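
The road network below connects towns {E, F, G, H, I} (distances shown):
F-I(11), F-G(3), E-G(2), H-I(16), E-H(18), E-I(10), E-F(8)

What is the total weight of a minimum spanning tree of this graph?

31

Grow the tree from H using Prim:
Step 1: frontier [H-I 16, E-H 18] → take H-I (16); add I.
Step 2: frontier [E-H 18, E-I 10, F-I 11] → take E-I (10); add E.
Step 3: frontier [E-G 2, E-F 8, F-I 11] → take E-G (2); add G.
Step 4: frontier [E-F 8, F-G 3, F-I 11] → take F-G (3); add F.
MST edges: H-I, E-I, E-G, F-G; total weight 16+10+2+3 = 31.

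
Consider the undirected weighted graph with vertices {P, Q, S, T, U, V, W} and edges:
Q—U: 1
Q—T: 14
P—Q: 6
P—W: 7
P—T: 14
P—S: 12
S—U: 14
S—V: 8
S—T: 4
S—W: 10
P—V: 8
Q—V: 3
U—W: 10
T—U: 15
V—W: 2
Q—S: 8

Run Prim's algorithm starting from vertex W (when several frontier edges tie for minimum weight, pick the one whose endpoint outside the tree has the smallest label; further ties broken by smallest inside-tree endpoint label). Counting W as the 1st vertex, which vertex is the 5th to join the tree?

P

Grow the tree from W using Prim:
Step 1: cheapest edge leaving the tree is V—W (2); add V.
Step 2: cheapest edge leaving the tree is Q—V (3); add Q.
Step 3: cheapest edge leaving the tree is Q—U (1); add U.
Step 4: cheapest edge leaving the tree is P—Q (6); add P.
Step 5: cheapest edge leaving the tree is Q—S (8); add S.
Step 6: cheapest edge leaving the tree is S—T (4); add T.
Vertex order: W, V, Q, U, P, S, T. The 5th vertex is P.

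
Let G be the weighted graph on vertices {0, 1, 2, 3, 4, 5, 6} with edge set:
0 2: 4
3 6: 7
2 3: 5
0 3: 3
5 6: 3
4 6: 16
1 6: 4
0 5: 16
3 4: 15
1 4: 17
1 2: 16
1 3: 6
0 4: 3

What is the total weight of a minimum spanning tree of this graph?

Kruskal: consider edges lightest-first.
0 3 (3): add — endpoints in different components.
0 4 (3): add — endpoints in different components.
5 6 (3): add — endpoints in different components.
0 2 (4): add — endpoints in different components.
1 6 (4): add — endpoints in different components.
2 3 (5): skip — 2 and 3 already connected.
1 3 (6): add — endpoints in different components.
MST edges: 0 3, 0 4, 5 6, 0 2, 1 6, 1 3; total weight 3+3+3+4+4+6 = 23.

23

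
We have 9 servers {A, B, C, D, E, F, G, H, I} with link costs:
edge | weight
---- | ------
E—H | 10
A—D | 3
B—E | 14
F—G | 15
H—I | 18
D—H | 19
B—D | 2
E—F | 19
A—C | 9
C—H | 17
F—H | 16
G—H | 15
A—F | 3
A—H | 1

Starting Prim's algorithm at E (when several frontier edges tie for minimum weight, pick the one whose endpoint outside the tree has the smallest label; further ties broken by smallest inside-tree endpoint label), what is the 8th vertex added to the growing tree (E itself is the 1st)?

Grow the tree from E using Prim:
Step 1: cheapest edge leaving the tree is E—H (10); add H.
Step 2: cheapest edge leaving the tree is A—H (1); add A.
Step 3: cheapest edge leaving the tree is A—D (3); add D.
Step 4: cheapest edge leaving the tree is B—D (2); add B.
Step 5: cheapest edge leaving the tree is A—F (3); add F.
Step 6: cheapest edge leaving the tree is A—C (9); add C.
Step 7: cheapest edge leaving the tree is F—G (15); add G.
Step 8: cheapest edge leaving the tree is H—I (18); add I.
Vertex order: E, H, A, D, B, F, C, G, I. The 8th vertex is G.

G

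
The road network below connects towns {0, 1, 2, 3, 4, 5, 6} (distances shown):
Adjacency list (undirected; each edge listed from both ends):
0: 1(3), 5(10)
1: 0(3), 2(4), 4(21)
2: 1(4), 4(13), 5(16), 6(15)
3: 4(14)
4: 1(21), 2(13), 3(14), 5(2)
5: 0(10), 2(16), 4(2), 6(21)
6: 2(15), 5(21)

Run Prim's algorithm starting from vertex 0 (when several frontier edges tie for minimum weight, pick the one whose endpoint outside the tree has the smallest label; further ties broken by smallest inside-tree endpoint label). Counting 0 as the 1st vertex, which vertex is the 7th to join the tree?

Grow the tree from 0 using Prim:
Step 1: cheapest edge leaving the tree is 0-1 (3); add 1.
Step 2: cheapest edge leaving the tree is 1-2 (4); add 2.
Step 3: cheapest edge leaving the tree is 0-5 (10); add 5.
Step 4: cheapest edge leaving the tree is 4-5 (2); add 4.
Step 5: cheapest edge leaving the tree is 3-4 (14); add 3.
Step 6: cheapest edge leaving the tree is 2-6 (15); add 6.
Vertex order: 0, 1, 2, 5, 4, 3, 6. The 7th vertex is 6.

6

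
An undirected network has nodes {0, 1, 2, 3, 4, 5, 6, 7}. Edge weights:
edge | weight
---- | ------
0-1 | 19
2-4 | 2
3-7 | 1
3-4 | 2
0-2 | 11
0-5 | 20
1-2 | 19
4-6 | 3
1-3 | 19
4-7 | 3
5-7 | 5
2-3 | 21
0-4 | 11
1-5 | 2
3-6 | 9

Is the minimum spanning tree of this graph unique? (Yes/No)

Sort edges by weight, then run Kruskal:
3-7 (1): add — endpoints in different components.
1-5 (2): add — endpoints in different components.
2-4 (2): add — endpoints in different components.
3-4 (2): add — endpoints in different components.
4-6 (3): add — endpoints in different components.
4-7 (3): skip — 4 and 7 already connected.
5-7 (5): add — endpoints in different components.
3-6 (9): skip — 3 and 6 already connected.
0-2 (11): add — endpoints in different components.
Non-tree edge 0-4 has weight 11, equal to the heaviest edge on its tree cycle — swapping gives another MST of the same weight. Not unique.

No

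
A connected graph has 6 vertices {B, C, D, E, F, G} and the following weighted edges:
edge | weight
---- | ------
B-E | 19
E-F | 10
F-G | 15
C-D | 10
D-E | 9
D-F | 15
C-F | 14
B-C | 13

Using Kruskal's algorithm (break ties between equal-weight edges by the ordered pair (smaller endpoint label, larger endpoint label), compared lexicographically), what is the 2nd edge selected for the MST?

Kruskal's algorithm — process edges by increasing weight (ties by edge label):
D-E (9): add — endpoints in different components.
C-D (10): add — endpoints in different components.
E-F (10): add — endpoints in different components.
B-C (13): add — endpoints in different components.
C-F (14): skip — C and F already connected.
D-F (15): skip — D and F already connected.
F-G (15): add — endpoints in different components.
The 2nd edge added is C-D.

C-D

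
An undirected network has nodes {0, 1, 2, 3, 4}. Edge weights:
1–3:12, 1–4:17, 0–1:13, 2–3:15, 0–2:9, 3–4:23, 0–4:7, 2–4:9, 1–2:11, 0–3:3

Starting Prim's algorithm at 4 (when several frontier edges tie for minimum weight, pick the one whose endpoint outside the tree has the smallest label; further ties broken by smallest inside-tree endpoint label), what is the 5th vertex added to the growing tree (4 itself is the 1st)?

Grow the tree from 4 using Prim:
Step 1: cheapest edge leaving the tree is 0–4 (7); add 0.
Step 2: cheapest edge leaving the tree is 0–3 (3); add 3.
Step 3: cheapest edge leaving the tree is 0–2 (9); add 2.
Step 4: cheapest edge leaving the tree is 1–2 (11); add 1.
Vertex order: 4, 0, 3, 2, 1. The 5th vertex is 1.

1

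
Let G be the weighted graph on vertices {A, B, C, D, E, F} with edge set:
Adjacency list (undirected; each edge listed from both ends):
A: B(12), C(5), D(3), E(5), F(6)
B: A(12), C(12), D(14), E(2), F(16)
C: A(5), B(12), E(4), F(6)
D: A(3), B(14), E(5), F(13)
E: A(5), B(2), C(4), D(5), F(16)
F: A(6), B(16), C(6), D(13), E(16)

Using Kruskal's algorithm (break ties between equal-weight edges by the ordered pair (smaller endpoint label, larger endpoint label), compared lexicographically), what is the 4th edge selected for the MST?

A-C

Kruskal: consider edges lightest-first.
B–E (2): add. Components now {A} {B,E} {C} {D} {F}
A–D (3): add. Components now {A,D} {B,E} {C} {F}
C–E (4): add. Components now {A,D} {B,C,E} {F}
A–C (5): add. Components now {A,B,C,D,E} {F}
A–E (5): skip — A and E already connected.
D–E (5): skip — D and E already connected.
A–F (6): add. Components now {A,B,C,D,E,F}
The 4th edge added is A–C.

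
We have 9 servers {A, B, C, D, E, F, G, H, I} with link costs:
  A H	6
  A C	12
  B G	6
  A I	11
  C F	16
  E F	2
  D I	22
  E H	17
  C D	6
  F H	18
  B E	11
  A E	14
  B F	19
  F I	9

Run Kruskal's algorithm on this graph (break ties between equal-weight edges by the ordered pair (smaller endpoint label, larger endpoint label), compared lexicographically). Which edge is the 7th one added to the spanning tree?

Kruskal's algorithm — process edges by increasing weight (ties by edge label):
E F (2): add — endpoints in different components.
A H (6): add — endpoints in different components.
B G (6): add — endpoints in different components.
C D (6): add — endpoints in different components.
F I (9): add — endpoints in different components.
A I (11): add — endpoints in different components.
B E (11): add — endpoints in different components.
A C (12): add — endpoints in different components.
The 7th edge added is B E.

B-E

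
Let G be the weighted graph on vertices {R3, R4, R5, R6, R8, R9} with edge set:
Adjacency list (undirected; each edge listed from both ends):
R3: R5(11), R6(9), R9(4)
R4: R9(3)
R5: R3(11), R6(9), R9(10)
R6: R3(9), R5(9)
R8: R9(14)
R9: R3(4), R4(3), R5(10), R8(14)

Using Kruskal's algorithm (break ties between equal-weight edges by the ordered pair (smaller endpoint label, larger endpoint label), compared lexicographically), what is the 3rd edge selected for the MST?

R3-R6

Kruskal's algorithm — process edges by increasing weight (ties by edge label):
R4 R9 (3): add. Components now {R8} {R6} {R4,R9} {R5} {R3}
R3 R9 (4): add. Components now {R8} {R6} {R3,R4,R9} {R5}
R3 R6 (9): add. Components now {R8} {R3,R4,R6,R9} {R5}
R5 R6 (9): add. Components now {R8} {R3,R4,R5,R6,R9}
R5 R9 (10): skip — R9 and R5 already connected.
R3 R5 (11): skip — R5 and R3 already connected.
R8 R9 (14): add. Components now {R3,R4,R5,R6,R8,R9}
The 3rd edge added is R3 R6.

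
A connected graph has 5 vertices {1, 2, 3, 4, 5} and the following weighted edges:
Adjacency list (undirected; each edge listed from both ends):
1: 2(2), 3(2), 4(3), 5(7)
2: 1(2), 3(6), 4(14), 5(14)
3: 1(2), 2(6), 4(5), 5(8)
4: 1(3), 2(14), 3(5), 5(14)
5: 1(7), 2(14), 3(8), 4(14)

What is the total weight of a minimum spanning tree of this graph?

Grow the tree from 3 using Prim:
Step 1: cheapest edge leaving the tree is 1—3 (2); add 1.
Step 2: cheapest edge leaving the tree is 1—2 (2); add 2.
Step 3: cheapest edge leaving the tree is 1—4 (3); add 4.
Step 4: cheapest edge leaving the tree is 1—5 (7); add 5.
MST edges: 1—3, 1—2, 1—4, 1—5; total weight 2+2+3+7 = 14.

14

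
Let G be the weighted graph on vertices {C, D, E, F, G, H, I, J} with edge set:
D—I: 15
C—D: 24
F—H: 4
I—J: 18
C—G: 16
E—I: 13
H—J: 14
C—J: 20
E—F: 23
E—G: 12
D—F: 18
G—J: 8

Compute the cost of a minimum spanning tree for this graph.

Kruskal's algorithm — process edges by increasing weight (ties by edge label):
F—H (4): add — endpoints in different components.
G—J (8): add — endpoints in different components.
E—G (12): add — endpoints in different components.
E—I (13): add — endpoints in different components.
H—J (14): add — endpoints in different components.
D—I (15): add — endpoints in different components.
C—G (16): add — endpoints in different components.
MST edges: F—H, G—J, E—G, E—I, H—J, D—I, C—G; total weight 4+8+12+13+14+15+16 = 82.

82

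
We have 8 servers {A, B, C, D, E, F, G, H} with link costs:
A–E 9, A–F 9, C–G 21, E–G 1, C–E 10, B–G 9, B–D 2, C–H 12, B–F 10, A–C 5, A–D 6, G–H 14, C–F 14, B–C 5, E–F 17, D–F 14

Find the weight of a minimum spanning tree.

Prim, starting at G.
Step 1: cheapest edge leaving the tree is E–G (1); add E.
Step 2: cheapest edge leaving the tree is A–E (9); add A.
Step 3: cheapest edge leaving the tree is A–C (5); add C.
Step 4: cheapest edge leaving the tree is B–C (5); add B.
Step 5: cheapest edge leaving the tree is B–D (2); add D.
Step 6: cheapest edge leaving the tree is A–F (9); add F.
Step 7: cheapest edge leaving the tree is C–H (12); add H.
MST edges: E–G, A–E, A–C, B–C, B–D, A–F, C–H; total weight 1+9+5+5+2+9+12 = 43.

43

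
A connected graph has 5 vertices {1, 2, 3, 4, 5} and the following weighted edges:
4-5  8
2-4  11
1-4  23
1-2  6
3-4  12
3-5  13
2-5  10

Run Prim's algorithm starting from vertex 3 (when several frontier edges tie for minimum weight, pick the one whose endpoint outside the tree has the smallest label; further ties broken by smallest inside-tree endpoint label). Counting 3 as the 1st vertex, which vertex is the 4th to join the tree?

2

Prim, starting at 3.
Step 1: frontier [3-4 12, 3-5 13] → take 3-4 (12); add 4.
Step 2: frontier [3-5 13, 4-5 8, 2-4 11, 1-4 23] → take 4-5 (8); add 5.
Step 3: frontier [2-4 11, 1-4 23, 2-5 10] → take 2-5 (10); add 2.
Step 4: frontier [1-2 6, 1-4 23] → take 1-2 (6); add 1.
Vertex order: 3, 4, 5, 2, 1. The 4th vertex is 2.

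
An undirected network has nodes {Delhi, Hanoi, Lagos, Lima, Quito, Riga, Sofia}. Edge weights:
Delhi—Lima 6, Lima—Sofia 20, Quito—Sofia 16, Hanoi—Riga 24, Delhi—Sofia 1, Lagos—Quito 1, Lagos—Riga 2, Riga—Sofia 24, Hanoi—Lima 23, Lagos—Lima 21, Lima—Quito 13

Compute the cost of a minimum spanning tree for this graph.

46

Kruskal's algorithm — process edges by increasing weight (ties by edge label):
Delhi—Sofia (1): add. Components now {Delhi,Sofia} {Riga} {Lima} {Hanoi} {Lagos} {Quito}
Lagos—Quito (1): add. Components now {Delhi,Sofia} {Riga} {Lima} {Hanoi} {Lagos,Quito}
Lagos—Riga (2): add. Components now {Delhi,Sofia} {Lagos,Quito,Riga} {Lima} {Hanoi}
Delhi—Lima (6): add. Components now {Delhi,Lima,Sofia} {Lagos,Quito,Riga} {Hanoi}
Lima—Quito (13): add. Components now {Delhi,Lagos,Lima,Quito,Riga,Sofia} {Hanoi}
Quito—Sofia (16): skip — Sofia and Quito already connected.
Lima—Sofia (20): skip — Lima and Sofia already connected.
Lagos—Lima (21): skip — Lima and Lagos already connected.
Hanoi—Lima (23): add. Components now {Delhi,Hanoi,Lagos,Lima,Quito,Riga,Sofia}
MST edges: Delhi—Sofia, Lagos—Quito, Lagos—Riga, Delhi—Lima, Lima—Quito, Hanoi—Lima; total weight 1+1+2+6+13+23 = 46.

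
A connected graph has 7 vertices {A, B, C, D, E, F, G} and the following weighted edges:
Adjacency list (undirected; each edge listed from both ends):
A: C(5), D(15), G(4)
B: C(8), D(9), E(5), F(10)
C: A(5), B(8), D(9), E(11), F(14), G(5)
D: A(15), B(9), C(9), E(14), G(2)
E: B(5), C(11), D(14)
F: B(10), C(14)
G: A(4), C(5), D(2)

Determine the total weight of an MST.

34

Kruskal: consider edges lightest-first.
D–G (2): add. Components now {A} {B} {C} {D,G} {E} {F}
A–G (4): add. Components now {A,D,G} {B} {C} {E} {F}
A–C (5): add. Components now {A,C,D,G} {B} {E} {F}
B–E (5): add. Components now {A,C,D,G} {B,E} {F}
C–G (5): skip — C and G already connected.
B–C (8): add. Components now {A,B,C,D,E,G} {F}
B–D (9): skip — B and D already connected.
C–D (9): skip — C and D already connected.
B–F (10): add. Components now {A,B,C,D,E,F,G}
MST edges: D–G, A–G, A–C, B–E, B–C, B–F; total weight 2+4+5+5+8+10 = 34.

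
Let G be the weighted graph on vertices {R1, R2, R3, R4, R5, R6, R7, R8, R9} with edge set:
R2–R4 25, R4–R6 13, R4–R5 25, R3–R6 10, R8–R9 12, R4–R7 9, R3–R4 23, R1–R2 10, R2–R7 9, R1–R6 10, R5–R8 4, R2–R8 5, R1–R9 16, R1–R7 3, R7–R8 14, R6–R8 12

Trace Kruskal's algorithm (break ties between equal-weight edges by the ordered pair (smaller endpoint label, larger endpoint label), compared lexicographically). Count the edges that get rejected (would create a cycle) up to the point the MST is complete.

2

Kruskal's algorithm — process edges by increasing weight (ties by edge label):
R1–R7 (3): add — endpoints in different components.
R5–R8 (4): add — endpoints in different components.
R2–R8 (5): add — endpoints in different components.
R2–R7 (9): add — endpoints in different components.
R4–R7 (9): add — endpoints in different components.
R1–R2 (10): skip — R1 and R2 already connected.
R1–R6 (10): add — endpoints in different components.
R3–R6 (10): add — endpoints in different components.
R6–R8 (12): skip — R6 and R8 already connected.
R8–R9 (12): add — endpoints in different components.
Edges rejected before the tree was complete: 2.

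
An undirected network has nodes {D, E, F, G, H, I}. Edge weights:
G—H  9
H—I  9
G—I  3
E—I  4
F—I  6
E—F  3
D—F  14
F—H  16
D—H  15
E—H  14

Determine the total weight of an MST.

Prim, starting at G.
Step 1: frontier [G—I 3, G—H 9] → take G—I (3); add I.
Step 2: frontier [G—H 9, E—I 4, F—I 6, H—I 9] → take E—I (4); add E.
Step 3: frontier [E—F 3, E—H 14, G—H 9, F—I 6, H—I 9] → take E—F (3); add F.
Step 4: frontier [E—H 14, D—F 14, F—H 16, G—H 9, H—I 9] → take G—H (9); add H.
Step 5: frontier [D—F 14, D—H 15] → take D—F (14); add D.
MST edges: G—I, E—I, E—F, G—H, D—F; total weight 3+4+3+9+14 = 33.

33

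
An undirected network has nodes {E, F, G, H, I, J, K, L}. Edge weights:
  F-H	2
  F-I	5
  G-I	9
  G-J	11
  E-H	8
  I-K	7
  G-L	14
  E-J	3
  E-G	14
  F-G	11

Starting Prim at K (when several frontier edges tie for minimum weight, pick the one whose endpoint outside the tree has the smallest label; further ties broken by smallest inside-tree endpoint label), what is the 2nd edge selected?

F-I

Grow the tree from K using Prim:
Step 1: frontier [I-K 7] → take I-K (7); add I.
Step 2: frontier [F-I 5, G-I 9] → take F-I (5); add F.
Step 3: frontier [F-H 2, F-G 11, G-I 9] → take F-H (2); add H.
Step 4: frontier [F-G 11, E-H 8, G-I 9] → take E-H (8); add E.
Step 5: frontier [E-J 3, E-G 14, F-G 11, G-I 9] → take E-J (3); add J.
Step 6: frontier [E-G 14, F-G 11, G-I 9, G-J 11] → take G-I (9); add G.
Step 7: frontier [G-L 14] → take G-L (14); add L.
The 2nd edge added is F-I.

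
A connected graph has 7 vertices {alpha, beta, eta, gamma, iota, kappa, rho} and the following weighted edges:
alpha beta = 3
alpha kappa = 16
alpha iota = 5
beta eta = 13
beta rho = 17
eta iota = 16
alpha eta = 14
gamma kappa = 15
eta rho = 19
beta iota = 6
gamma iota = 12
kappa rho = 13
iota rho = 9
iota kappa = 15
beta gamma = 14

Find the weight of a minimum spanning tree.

55

Sort edges by weight, then run Kruskal:
alpha beta (3): add — endpoints in different components.
alpha iota (5): add — endpoints in different components.
beta iota (6): skip — beta and iota already connected.
iota rho (9): add — endpoints in different components.
gamma iota (12): add — endpoints in different components.
beta eta (13): add — endpoints in different components.
kappa rho (13): add — endpoints in different components.
MST edges: alpha beta, alpha iota, iota rho, gamma iota, beta eta, kappa rho; total weight 3+5+9+12+13+13 = 55.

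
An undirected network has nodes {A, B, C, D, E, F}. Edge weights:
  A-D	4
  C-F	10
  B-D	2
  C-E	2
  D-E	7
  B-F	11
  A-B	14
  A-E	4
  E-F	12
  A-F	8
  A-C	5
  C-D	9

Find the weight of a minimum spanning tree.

20

Prim's algorithm from C:
Step 1: cheapest edge leaving the tree is C-E (2); add E.
Step 2: cheapest edge leaving the tree is A-E (4); add A.
Step 3: cheapest edge leaving the tree is A-D (4); add D.
Step 4: cheapest edge leaving the tree is B-D (2); add B.
Step 5: cheapest edge leaving the tree is A-F (8); add F.
MST edges: C-E, A-E, A-D, B-D, A-F; total weight 2+4+4+2+8 = 20.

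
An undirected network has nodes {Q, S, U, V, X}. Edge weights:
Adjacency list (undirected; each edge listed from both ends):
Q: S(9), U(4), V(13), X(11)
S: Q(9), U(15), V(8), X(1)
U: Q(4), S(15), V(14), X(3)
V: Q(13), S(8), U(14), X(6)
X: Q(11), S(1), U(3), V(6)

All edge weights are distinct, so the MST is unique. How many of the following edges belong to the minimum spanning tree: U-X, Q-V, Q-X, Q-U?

2

Sort edges by weight, then run Kruskal:
S-X (1): add. Components now {S,X} {U} {Q} {V}
U-X (3): add. Components now {S,U,X} {Q} {V}
Q-U (4): add. Components now {Q,S,U,X} {V}
V-X (6): add. Components now {Q,S,U,V,X}
MST edge set: {S-X, U-X, Q-U, V-X}.
Of the listed edges, {U-X, Q-U} are in the MST → 2.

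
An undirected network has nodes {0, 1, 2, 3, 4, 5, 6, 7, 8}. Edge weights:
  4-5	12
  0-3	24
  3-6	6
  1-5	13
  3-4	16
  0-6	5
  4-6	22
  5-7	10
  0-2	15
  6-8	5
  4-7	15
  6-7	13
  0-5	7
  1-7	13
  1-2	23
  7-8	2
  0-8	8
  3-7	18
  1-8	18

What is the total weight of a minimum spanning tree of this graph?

65

Kruskal: consider edges lightest-first.
7-8 (2): add — endpoints in different components.
0-6 (5): add — endpoints in different components.
6-8 (5): add — endpoints in different components.
3-6 (6): add — endpoints in different components.
0-5 (7): add — endpoints in different components.
0-8 (8): skip — 0 and 8 already connected.
5-7 (10): skip — 5 and 7 already connected.
4-5 (12): add — endpoints in different components.
1-5 (13): add — endpoints in different components.
1-7 (13): skip — 1 and 7 already connected.
6-7 (13): skip — 6 and 7 already connected.
0-2 (15): add — endpoints in different components.
MST edges: 7-8, 0-6, 6-8, 3-6, 0-5, 4-5, 1-5, 0-2; total weight 2+5+5+6+7+12+13+15 = 65.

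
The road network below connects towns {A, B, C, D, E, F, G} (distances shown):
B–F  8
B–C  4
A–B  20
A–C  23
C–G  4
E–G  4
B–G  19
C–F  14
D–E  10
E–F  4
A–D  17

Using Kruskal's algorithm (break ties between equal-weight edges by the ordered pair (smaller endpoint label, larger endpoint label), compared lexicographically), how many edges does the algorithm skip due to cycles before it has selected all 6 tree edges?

2

Kruskal's algorithm — process edges by increasing weight (ties by edge label):
B–C (4): add — endpoints in different components.
C–G (4): add — endpoints in different components.
E–F (4): add — endpoints in different components.
E–G (4): add — endpoints in different components.
B–F (8): skip — B and F already connected.
D–E (10): add — endpoints in different components.
C–F (14): skip — C and F already connected.
A–D (17): add — endpoints in different components.
Edges rejected before the tree was complete: 2.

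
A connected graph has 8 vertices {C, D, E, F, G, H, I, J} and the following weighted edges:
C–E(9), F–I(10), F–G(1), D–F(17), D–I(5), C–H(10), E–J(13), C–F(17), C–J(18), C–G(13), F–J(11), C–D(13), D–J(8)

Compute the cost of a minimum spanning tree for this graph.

Grow the tree from H using Prim:
Step 1: frontier [C–H 10] → take C–H (10); add C.
Step 2: frontier [C–E 9, C–D 13, C–G 13, C–F 17, C–J 18] → take C–E (9); add E.
Step 3: frontier [C–D 13, C–G 13, C–F 17, C–J 18, E–J 13] → take C–D (13); add D.
Step 4: frontier [C–G 13, C–F 17, C–J 18, D–I 5, D–J 8, D–F 17, E–J 13] → take D–I (5); add I.
Step 5: frontier [C–G 13, C–F 17, C–J 18, D–J 8, D–F 17, E–J 13, F–I 10] → take D–J (8); add J.
Step 6: frontier [C–G 13, C–F 17, D–F 17, F–I 10, F–J 11] → take F–I (10); add F.
Step 7: frontier [C–G 13, F–G 1] → take F–G (1); add G.
MST edges: C–H, C–E, C–D, D–I, D–J, F–I, F–G; total weight 10+9+13+5+8+10+1 = 56.

56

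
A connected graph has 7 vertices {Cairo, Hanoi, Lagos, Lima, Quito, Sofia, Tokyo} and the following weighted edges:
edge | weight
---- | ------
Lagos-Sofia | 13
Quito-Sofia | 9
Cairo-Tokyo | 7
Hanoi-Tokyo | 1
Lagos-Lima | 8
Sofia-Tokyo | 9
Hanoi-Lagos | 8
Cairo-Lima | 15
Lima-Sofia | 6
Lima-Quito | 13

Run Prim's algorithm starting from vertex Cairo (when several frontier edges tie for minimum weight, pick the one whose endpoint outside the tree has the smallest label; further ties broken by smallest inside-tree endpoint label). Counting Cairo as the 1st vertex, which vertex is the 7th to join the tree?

Quito

Grow the tree from Cairo using Prim:
Step 1: frontier [Cairo-Tokyo 7, Cairo-Lima 15] → take Cairo-Tokyo (7); add Tokyo.
Step 2: frontier [Cairo-Lima 15, Hanoi-Tokyo 1, Sofia-Tokyo 9] → take Hanoi-Tokyo (1); add Hanoi.
Step 3: frontier [Cairo-Lima 15, Hanoi-Lagos 8, Sofia-Tokyo 9] → take Hanoi-Lagos (8); add Lagos.
Step 4: frontier [Cairo-Lima 15, Lagos-Lima 8, Lagos-Sofia 13, Sofia-Tokyo 9] → take Lagos-Lima (8); add Lima.
Step 5: frontier [Lagos-Sofia 13, Lima-Sofia 6, Lima-Quito 13, Sofia-Tokyo 9] → take Lima-Sofia (6); add Sofia.
Step 6: frontier [Lima-Quito 13, Quito-Sofia 9] → take Quito-Sofia (9); add Quito.
Vertex order: Cairo, Tokyo, Hanoi, Lagos, Lima, Sofia, Quito. The 7th vertex is Quito.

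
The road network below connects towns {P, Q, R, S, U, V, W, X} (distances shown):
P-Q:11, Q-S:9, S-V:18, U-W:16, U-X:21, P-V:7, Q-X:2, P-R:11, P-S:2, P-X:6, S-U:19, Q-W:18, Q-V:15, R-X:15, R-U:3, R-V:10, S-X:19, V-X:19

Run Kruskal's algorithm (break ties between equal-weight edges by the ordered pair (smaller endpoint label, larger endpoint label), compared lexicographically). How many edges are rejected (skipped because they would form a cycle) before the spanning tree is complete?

Kruskal: consider edges lightest-first.
P-S (2): add — endpoints in different components.
Q-X (2): add — endpoints in different components.
R-U (3): add — endpoints in different components.
P-X (6): add — endpoints in different components.
P-V (7): add — endpoints in different components.
Q-S (9): skip — Q and S already connected.
R-V (10): add — endpoints in different components.
P-Q (11): skip — Q and P already connected.
P-R (11): skip — R and P already connected.
Q-V (15): skip — V and Q already connected.
R-X (15): skip — X and R already connected.
U-W (16): add — endpoints in different components.
Edges rejected before the tree was complete: 5.

5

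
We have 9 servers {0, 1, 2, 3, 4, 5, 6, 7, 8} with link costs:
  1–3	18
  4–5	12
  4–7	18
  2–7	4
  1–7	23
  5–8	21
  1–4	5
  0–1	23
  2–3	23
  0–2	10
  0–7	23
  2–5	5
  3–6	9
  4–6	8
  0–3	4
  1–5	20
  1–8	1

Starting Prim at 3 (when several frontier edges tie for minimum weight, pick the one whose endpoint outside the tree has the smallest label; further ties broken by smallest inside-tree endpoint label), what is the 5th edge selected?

Prim, starting at 3.
Step 1: cheapest edge leaving the tree is 0–3 (4); add 0.
Step 2: cheapest edge leaving the tree is 3–6 (9); add 6.
Step 3: cheapest edge leaving the tree is 4–6 (8); add 4.
Step 4: cheapest edge leaving the tree is 1–4 (5); add 1.
Step 5: cheapest edge leaving the tree is 1–8 (1); add 8.
Step 6: cheapest edge leaving the tree is 0–2 (10); add 2.
Step 7: cheapest edge leaving the tree is 2–7 (4); add 7.
Step 8: cheapest edge leaving the tree is 2–5 (5); add 5.
The 5th edge added is 1–8.

1-8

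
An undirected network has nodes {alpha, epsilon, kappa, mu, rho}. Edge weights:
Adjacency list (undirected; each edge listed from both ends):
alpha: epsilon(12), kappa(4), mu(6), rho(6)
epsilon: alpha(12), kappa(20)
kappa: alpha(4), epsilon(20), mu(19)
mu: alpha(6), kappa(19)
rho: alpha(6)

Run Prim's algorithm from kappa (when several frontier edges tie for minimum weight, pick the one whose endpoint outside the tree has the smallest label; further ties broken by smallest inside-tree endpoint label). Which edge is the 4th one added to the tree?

alpha-epsilon

Grow the tree from kappa using Prim:
Step 1: cheapest edge leaving the tree is alpha–kappa (4); add alpha.
Step 2: cheapest edge leaving the tree is alpha–mu (6); add mu.
Step 3: cheapest edge leaving the tree is alpha–rho (6); add rho.
Step 4: cheapest edge leaving the tree is alpha–epsilon (12); add epsilon.
The 4th edge added is alpha–epsilon.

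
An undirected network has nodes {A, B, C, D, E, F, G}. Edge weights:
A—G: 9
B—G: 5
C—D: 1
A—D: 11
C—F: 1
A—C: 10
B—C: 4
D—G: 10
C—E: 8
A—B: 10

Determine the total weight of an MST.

28

Kruskal's algorithm — process edges by increasing weight (ties by edge label):
C—D (1): add — endpoints in different components.
C—F (1): add — endpoints in different components.
B—C (4): add — endpoints in different components.
B—G (5): add — endpoints in different components.
C—E (8): add — endpoints in different components.
A—G (9): add — endpoints in different components.
MST edges: C—D, C—F, B—C, B—G, C—E, A—G; total weight 1+1+4+5+8+9 = 28.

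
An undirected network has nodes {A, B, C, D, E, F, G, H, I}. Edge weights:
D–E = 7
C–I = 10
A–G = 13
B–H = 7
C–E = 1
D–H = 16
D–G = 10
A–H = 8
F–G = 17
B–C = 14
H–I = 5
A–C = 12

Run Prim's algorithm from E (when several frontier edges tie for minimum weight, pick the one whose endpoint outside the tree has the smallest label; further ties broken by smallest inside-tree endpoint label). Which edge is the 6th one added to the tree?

B-H

Grow the tree from E using Prim:
Step 1: frontier [C–E 1, D–E 7] → take C–E (1); add C.
Step 2: frontier [C–I 10, A–C 12, B–C 14, D–E 7] → take D–E (7); add D.
Step 3: frontier [C–I 10, A–C 12, B–C 14, D–G 10, D–H 16] → take D–G (10); add G.
Step 4: frontier [C–I 10, A–C 12, B–C 14, D–H 16, A–G 13, F–G 17] → take C–I (10); add I.
Step 5: frontier [A–C 12, B–C 14, D–H 16, A–G 13, F–G 17, H–I 5] → take H–I (5); add H.
Step 6: frontier [A–C 12, B–C 14, A–G 13, F–G 17, B–H 7, A–H 8] → take B–H (7); add B.
Step 7: frontier [A–C 12, A–G 13, F–G 17, A–H 8] → take A–H (8); add A.
Step 8: frontier [F–G 17] → take F–G (17); add F.
The 6th edge added is B–H.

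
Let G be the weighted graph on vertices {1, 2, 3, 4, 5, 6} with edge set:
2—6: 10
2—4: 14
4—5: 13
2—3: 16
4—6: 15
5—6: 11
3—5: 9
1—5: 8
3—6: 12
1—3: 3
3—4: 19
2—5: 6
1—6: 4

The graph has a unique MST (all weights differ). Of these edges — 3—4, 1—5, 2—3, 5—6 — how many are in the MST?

1

Sort edges by weight, then run Kruskal:
1—3 (3): add. Components now {1,3} {2} {4} {5} {6}
1—6 (4): add. Components now {1,3,6} {2} {4} {5}
2—5 (6): add. Components now {1,3,6} {2,5} {4}
1—5 (8): add. Components now {1,2,3,5,6} {4}
3—5 (9): skip — 3 and 5 already connected.
2—6 (10): skip — 2 and 6 already connected.
5—6 (11): skip — 5 and 6 already connected.
3—6 (12): skip — 3 and 6 already connected.
4—5 (13): add. Components now {1,2,3,4,5,6}
MST edge set: {1—3, 1—6, 2—5, 1—5, 4—5}.
Of the listed edges, {1—5} are in the MST → 1.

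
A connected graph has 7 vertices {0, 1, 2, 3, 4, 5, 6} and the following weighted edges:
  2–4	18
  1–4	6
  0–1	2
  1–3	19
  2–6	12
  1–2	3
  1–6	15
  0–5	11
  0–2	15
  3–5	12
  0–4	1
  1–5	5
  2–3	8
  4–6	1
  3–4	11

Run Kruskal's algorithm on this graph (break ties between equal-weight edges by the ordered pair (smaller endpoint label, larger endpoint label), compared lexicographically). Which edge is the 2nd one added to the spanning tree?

4-6

Sort edges by weight, then run Kruskal:
0–4 (1): add — endpoints in different components.
4–6 (1): add — endpoints in different components.
0–1 (2): add — endpoints in different components.
1–2 (3): add — endpoints in different components.
1–5 (5): add — endpoints in different components.
1–4 (6): skip — 1 and 4 already connected.
2–3 (8): add — endpoints in different components.
The 2nd edge added is 4–6.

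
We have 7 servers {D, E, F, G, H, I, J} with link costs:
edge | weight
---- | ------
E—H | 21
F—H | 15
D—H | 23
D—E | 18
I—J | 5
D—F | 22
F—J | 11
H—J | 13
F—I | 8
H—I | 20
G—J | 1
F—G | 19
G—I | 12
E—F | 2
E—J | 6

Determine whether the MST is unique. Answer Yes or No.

Sort edges by weight, then run Kruskal:
G—J (1): add — endpoints in different components.
E—F (2): add — endpoints in different components.
I—J (5): add — endpoints in different components.
E—J (6): add — endpoints in different components.
F—I (8): skip — F and I already connected.
F—J (11): skip — F and J already connected.
G—I (12): skip — G and I already connected.
H—J (13): add — endpoints in different components.
F—H (15): skip — F and H already connected.
D—E (18): add — endpoints in different components.
Every non-tree edge has weight strictly greater than the heaviest edge on the tree path between its endpoints, so the MST is unique.

Yes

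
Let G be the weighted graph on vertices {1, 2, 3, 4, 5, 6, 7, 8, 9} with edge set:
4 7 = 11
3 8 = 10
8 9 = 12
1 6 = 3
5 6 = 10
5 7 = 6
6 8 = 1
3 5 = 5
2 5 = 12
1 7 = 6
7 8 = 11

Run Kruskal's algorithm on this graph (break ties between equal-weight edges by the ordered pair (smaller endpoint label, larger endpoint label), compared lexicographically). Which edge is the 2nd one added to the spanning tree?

1-6

Kruskal's algorithm — process edges by increasing weight (ties by edge label):
6 8 (1): add — endpoints in different components.
1 6 (3): add — endpoints in different components.
3 5 (5): add — endpoints in different components.
1 7 (6): add — endpoints in different components.
5 7 (6): add — endpoints in different components.
3 8 (10): skip — 3 and 8 already connected.
5 6 (10): skip — 5 and 6 already connected.
4 7 (11): add — endpoints in different components.
7 8 (11): skip — 7 and 8 already connected.
2 5 (12): add — endpoints in different components.
8 9 (12): add — endpoints in different components.
The 2nd edge added is 1 6.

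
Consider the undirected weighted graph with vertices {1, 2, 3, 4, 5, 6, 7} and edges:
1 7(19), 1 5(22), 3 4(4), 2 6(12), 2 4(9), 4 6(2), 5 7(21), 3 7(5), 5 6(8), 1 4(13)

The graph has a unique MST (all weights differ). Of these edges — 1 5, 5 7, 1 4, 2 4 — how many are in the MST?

2

Kruskal's algorithm — process edges by increasing weight (ties by edge label):
4 6 (2): add — endpoints in different components.
3 4 (4): add — endpoints in different components.
3 7 (5): add — endpoints in different components.
5 6 (8): add — endpoints in different components.
2 4 (9): add — endpoints in different components.
2 6 (12): skip — 2 and 6 already connected.
1 4 (13): add — endpoints in different components.
MST edge set: {4 6, 3 4, 3 7, 5 6, 2 4, 1 4}.
Of the listed edges, {1 4, 2 4} are in the MST → 2.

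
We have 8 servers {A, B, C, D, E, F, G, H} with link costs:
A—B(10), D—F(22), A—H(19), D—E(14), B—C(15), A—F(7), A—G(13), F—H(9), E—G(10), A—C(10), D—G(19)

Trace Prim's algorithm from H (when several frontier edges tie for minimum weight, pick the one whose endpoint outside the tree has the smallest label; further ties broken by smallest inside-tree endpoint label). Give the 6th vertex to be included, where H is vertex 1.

Prim's algorithm from H:
Step 1: frontier [F—H 9, A—H 19] → take F—H (9); add F.
Step 2: frontier [A—F 7, D—F 22, A—H 19] → take A—F (7); add A.
Step 3: frontier [A—B 10, A—C 10, A—G 13, D—F 22] → take A—B (10); add B.
Step 4: frontier [A—C 10, A—G 13, B—C 15, D—F 22] → take A—C (10); add C.
Step 5: frontier [A—G 13, D—F 22] → take A—G (13); add G.
Step 6: frontier [D—F 22, E—G 10, D—G 19] → take E—G (10); add E.
Step 7: frontier [D—E 14, D—F 22, D—G 19] → take D—E (14); add D.
Vertex order: H, F, A, B, C, G, E, D. The 6th vertex is G.

G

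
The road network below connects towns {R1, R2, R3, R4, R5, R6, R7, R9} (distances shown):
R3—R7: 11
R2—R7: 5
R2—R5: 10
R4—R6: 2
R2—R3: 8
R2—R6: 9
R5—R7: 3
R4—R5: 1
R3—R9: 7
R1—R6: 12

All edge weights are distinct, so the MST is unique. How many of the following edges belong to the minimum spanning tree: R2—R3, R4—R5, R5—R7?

3

Kruskal's algorithm — process edges by increasing weight (ties by edge label):
R4—R5 (1): add — endpoints in different components.
R4—R6 (2): add — endpoints in different components.
R5—R7 (3): add — endpoints in different components.
R2—R7 (5): add — endpoints in different components.
R3—R9 (7): add — endpoints in different components.
R2—R3 (8): add — endpoints in different components.
R2—R6 (9): skip — R6 and R2 already connected.
R2—R5 (10): skip — R5 and R2 already connected.
R3—R7 (11): skip — R3 and R7 already connected.
R1—R6 (12): add — endpoints in different components.
MST edge set: {R4—R5, R4—R6, R5—R7, R2—R7, R3—R9, R2—R3, R1—R6}.
Of the listed edges, {R2—R3, R4—R5, R5—R7} are in the MST → 3.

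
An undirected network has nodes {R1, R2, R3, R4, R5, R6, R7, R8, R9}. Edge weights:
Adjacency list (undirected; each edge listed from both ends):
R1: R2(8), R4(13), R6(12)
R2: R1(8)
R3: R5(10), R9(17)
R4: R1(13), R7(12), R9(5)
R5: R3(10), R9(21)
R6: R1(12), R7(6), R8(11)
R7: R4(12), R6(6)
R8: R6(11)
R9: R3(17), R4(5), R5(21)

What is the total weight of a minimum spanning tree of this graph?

81

Prim's algorithm from R4:
Step 1: cheapest edge leaving the tree is R4-R9 (5); add R9.
Step 2: cheapest edge leaving the tree is R4-R7 (12); add R7.
Step 3: cheapest edge leaving the tree is R6-R7 (6); add R6.
Step 4: cheapest edge leaving the tree is R6-R8 (11); add R8.
Step 5: cheapest edge leaving the tree is R1-R6 (12); add R1.
Step 6: cheapest edge leaving the tree is R1-R2 (8); add R2.
Step 7: cheapest edge leaving the tree is R3-R9 (17); add R3.
Step 8: cheapest edge leaving the tree is R3-R5 (10); add R5.
MST edges: R4-R9, R4-R7, R6-R7, R6-R8, R1-R6, R1-R2, R3-R9, R3-R5; total weight 5+12+6+11+12+8+17+10 = 81.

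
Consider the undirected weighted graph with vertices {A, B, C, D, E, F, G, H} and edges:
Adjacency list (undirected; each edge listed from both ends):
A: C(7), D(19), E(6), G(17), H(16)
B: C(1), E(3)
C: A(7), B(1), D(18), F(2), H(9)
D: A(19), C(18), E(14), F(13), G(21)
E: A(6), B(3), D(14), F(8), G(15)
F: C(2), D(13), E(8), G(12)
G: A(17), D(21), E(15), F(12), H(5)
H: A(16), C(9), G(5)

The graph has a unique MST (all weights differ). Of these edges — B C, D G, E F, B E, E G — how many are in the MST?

2

Kruskal's algorithm — process edges by increasing weight (ties by edge label):
B C (1): add — endpoints in different components.
C F (2): add — endpoints in different components.
B E (3): add — endpoints in different components.
G H (5): add — endpoints in different components.
A E (6): add — endpoints in different components.
A C (7): skip — A and C already connected.
E F (8): skip — E and F already connected.
C H (9): add — endpoints in different components.
F G (12): skip — F and G already connected.
D F (13): add — endpoints in different components.
MST edge set: {B C, C F, B E, G H, A E, C H, D F}.
Of the listed edges, {B C, B E} are in the MST → 2.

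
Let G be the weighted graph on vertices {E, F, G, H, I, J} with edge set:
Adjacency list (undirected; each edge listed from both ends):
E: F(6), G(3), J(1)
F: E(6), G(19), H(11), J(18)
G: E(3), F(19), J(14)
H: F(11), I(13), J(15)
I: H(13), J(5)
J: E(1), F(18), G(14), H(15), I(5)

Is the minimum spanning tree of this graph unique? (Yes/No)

Kruskal: consider edges lightest-first.
E-J (1): add — endpoints in different components.
E-G (3): add — endpoints in different components.
I-J (5): add — endpoints in different components.
E-F (6): add — endpoints in different components.
F-H (11): add — endpoints in different components.
Every non-tree edge has weight strictly greater than the heaviest edge on the tree path between its endpoints, so the MST is unique.

Yes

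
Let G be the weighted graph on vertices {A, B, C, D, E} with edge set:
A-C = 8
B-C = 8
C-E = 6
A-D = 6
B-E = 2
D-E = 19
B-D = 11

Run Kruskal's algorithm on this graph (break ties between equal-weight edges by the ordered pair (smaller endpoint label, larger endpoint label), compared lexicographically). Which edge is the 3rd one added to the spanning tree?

Sort edges by weight, then run Kruskal:
B-E (2): add. Components now {A} {B,E} {C} {D}
A-D (6): add. Components now {A,D} {B,E} {C}
C-E (6): add. Components now {A,D} {B,C,E}
A-C (8): add. Components now {A,B,C,D,E}
The 3rd edge added is C-E.

C-E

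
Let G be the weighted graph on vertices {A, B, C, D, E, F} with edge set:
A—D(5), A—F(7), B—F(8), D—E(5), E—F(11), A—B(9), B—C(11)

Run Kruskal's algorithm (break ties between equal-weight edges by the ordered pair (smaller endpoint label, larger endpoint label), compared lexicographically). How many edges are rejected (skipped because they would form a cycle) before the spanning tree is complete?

1

Kruskal: consider edges lightest-first.
A—D (5): add. Components now {A,D} {B} {C} {E} {F}
D—E (5): add. Components now {A,D,E} {B} {C} {F}
A—F (7): add. Components now {A,D,E,F} {B} {C}
B—F (8): add. Components now {A,B,D,E,F} {C}
A—B (9): skip — A and B already connected.
B—C (11): add. Components now {A,B,C,D,E,F}
Edges rejected before the tree was complete: 1.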